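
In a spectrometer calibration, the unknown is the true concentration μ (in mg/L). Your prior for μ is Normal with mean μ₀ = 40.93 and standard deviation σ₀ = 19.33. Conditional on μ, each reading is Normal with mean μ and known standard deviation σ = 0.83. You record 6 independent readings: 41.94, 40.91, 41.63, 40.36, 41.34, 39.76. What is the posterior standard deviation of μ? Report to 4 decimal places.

For Normal data with known variance σ², a Normal(μ₀, σ₀²) prior on μ is conjugate. Posterior precision = 1/σ₀² + n/σ²; posterior mean is the precision-weighted average of μ₀ and x̄.
σ₀² = 19.33² = 373.6489, σ² = 0.83² = 0.6889; σ² + n·σ₀² = 0.6889 + 6·373.6489 = 2242.5823.
Posterior precision = 1/σ₀² + n/σ² = 1/373.6489 + 6/0.6889 = (σ² + n·σ₀²)/(σ₀²σ²) = 2242.5823/(373.6489·0.6889); posterior variance σₙ² = σ₀²σ²/(σ² + n·σ₀²) = 373.6489·0.6889/2242.5823 = 0.114781.
Posterior SD = √σₙ² = √(373.6489·0.6889/2242.5823) = 0.3388.

0.3388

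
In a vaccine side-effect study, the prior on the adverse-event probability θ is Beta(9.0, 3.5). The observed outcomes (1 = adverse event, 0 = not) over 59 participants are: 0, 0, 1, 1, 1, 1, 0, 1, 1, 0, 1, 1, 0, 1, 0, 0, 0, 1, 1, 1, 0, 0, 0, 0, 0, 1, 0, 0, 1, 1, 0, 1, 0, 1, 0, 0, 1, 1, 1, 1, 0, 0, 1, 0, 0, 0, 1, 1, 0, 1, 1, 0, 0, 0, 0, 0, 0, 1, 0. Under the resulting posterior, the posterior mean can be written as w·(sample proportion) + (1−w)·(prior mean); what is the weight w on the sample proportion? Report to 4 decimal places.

0.8252

The Beta prior is conjugate to a Binomial/Bernoulli likelihood; the update adds successes to α and failures to β.
Posterior mean = (α₀+k)/(α₀+β₀+n) = [n/(α₀+β₀+n)]·(k/n) + [(α₀+β₀)/(α₀+β₀+n)]·α₀/(α₀+β₀), so only n and the prior enter the weight.
The weight on the data is w = n/(α₀+β₀+n) = 59/(9.0+3.5+59) = 59/71.5 = 0.8252.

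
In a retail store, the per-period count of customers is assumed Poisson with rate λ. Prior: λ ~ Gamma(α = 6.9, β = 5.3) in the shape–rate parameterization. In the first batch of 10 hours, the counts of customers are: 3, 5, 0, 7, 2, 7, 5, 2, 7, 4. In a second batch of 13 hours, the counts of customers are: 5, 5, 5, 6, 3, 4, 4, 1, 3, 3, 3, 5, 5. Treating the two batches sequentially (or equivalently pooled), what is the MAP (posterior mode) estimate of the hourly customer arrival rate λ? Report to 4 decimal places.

With a Gamma(shape α, rate β) prior, the Poisson likelihood is conjugate: the posterior is Gamma(α + ΣXᵢ, β + n).
Batch 1: sum of counts S = 42 over n = 10 hours.
After batch 1: Gamma(α+S, β+n) = Gamma(6.9+42, 5.3+10) = Gamma(48.9, 15.3).
Batch 2: sum of counts S = 52 over n = 13 hours.
After batch 2: Gamma(α+S, β+n) = Gamma(48.9+52, 15.3+13) = Gamma(100.9, 28.3).
Mode of Gamma(α,β) for α≥1 is (α−1)/β = 99.9/28.3 = 3.5300.

3.5300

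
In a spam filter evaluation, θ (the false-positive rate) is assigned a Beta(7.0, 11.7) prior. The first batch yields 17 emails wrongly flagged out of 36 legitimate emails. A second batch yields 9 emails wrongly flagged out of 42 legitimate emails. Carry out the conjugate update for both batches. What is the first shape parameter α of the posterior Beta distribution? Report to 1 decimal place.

The Beta prior is conjugate to a Binomial/Bernoulli likelihood; the update adds successes to α and failures to β.
After batch 1: Beta(7.0+17, 11.7+19) = Beta(24.0, 30.7).
After batch 2: Beta(24.0+9, 30.7+33) = Beta(33.0, 63.7).
Posterior α = 33.0.

33.0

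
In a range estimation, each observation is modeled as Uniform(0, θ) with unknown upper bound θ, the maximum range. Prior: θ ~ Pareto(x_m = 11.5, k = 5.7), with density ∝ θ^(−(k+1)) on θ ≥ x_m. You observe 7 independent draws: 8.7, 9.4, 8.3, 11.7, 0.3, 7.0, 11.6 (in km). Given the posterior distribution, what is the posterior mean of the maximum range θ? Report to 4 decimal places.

12.7000

A Pareto(scale x_m, shape k) prior on the upper bound θ of Uniform(0, θ) is conjugate: posterior is Pareto(max(x_m, max xᵢ), k + n).
Sample maximum = 11.7; prior scale x_m = 11.5 → posterior scale = max = 11.7.
Posterior shape = 5.7 + 7 = 12.7.
E[θ|data] = k·x_m/(k−1) = 12.7·11.7/11.7 = 12.7000.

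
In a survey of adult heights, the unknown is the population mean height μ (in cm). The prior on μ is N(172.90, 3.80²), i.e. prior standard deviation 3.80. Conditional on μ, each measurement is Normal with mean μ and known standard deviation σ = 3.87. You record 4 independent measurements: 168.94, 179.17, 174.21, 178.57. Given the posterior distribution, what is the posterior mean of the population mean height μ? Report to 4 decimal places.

174.7443

For Normal data with known variance σ², a Normal(μ₀, σ₀²) prior on μ is conjugate. Posterior precision = 1/σ₀² + n/σ²; posterior mean is the precision-weighted average of μ₀ and x̄.
Σxᵢ = 168.94 + 179.17 + 174.21 + 178.57 = 700.89, so n·x̄ = 700.89.
σ₀² = 3.80² = 14.44, σ² = 3.87² = 14.9769; σ² + n·σ₀² = 14.9769 + 4·14.44 = 72.7369.
Posterior mean = (μ₀/σ₀² + n·x̄/σ²)/(1/σ₀² + n/σ²) = (σ²·μ₀ + σ₀²·n·x̄)/(σ² + n·σ₀²) = (14.9769·172.90 + 14.44·700.89)/72.7369 = 12710.35761/72.7369 = 174.7443.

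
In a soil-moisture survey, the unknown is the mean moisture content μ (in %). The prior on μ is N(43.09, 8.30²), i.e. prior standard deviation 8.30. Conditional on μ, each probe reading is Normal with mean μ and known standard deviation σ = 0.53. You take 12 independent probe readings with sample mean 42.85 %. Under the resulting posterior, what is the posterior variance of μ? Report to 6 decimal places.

For Normal data with known variance σ², a Normal(μ₀, σ₀²) prior on μ is conjugate. Posterior precision = 1/σ₀² + n/σ²; posterior mean is the precision-weighted average of μ₀ and x̄.
σ₀² = 8.30² = 68.89, σ² = 0.53² = 0.2809; σ² + n·σ₀² = 0.2809 + 12·68.89 = 826.9609.
Posterior precision = 1/σ₀² + n/σ² = 1/68.89 + 12/0.2809 = (σ² + n·σ₀²)/(σ₀²σ²) = 826.9609/(68.89·0.2809); posterior variance σₙ² = σ₀²σ²/(σ² + n·σ₀²) = 68.89·0.2809/826.9609 = 0.023400.

0.023400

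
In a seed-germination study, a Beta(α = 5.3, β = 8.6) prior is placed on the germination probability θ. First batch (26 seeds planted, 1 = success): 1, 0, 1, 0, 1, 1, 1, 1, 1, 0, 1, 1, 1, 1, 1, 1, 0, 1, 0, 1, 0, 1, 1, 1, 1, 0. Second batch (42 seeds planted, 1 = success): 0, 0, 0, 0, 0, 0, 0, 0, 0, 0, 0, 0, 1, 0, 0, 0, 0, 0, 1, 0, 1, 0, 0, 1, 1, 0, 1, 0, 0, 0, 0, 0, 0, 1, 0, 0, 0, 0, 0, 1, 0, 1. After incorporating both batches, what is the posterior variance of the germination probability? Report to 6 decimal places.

The Beta prior is conjugate to a Binomial/Bernoulli likelihood; the update adds successes to α and failures to β.
After batch 1: Beta(5.3+19, 8.6+7) = Beta(24.3, 15.6).
After batch 2: Beta(24.3+9, 15.6+33) = Beta(33.3, 48.6).
Var = αβ/((α+β)²(α+β+1)) = 33.3·48.6/(81.9²·82.9) = 0.002910.

0.002910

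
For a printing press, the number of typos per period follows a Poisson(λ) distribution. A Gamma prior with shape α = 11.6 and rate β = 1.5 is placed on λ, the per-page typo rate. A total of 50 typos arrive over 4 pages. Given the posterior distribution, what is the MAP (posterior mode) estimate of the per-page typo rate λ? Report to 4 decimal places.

With a Gamma(shape α, rate β) prior, the Poisson likelihood is conjugate: the posterior is Gamma(α + ΣXᵢ, β + n).
Posterior: Gamma(α+S, β+n) = Gamma(11.6+50, 1.5+4) = Gamma(61.6, 5.5).
Mode of Gamma(α,β) for α≥1 is (α−1)/β = 60.6/5.5 = 11.0182.

11.0182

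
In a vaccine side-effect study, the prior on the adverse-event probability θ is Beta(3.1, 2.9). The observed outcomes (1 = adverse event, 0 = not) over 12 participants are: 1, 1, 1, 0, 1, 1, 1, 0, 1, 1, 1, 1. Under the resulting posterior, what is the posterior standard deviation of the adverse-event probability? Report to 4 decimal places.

The Beta prior is conjugate to a Binomial/Bernoulli likelihood; the update adds successes to α and failures to β.
Posterior: Beta(α+k, β+n−k) = Beta(3.1+10, 2.9+2) = Beta(13.1, 4.9).
Var = αβ/((α+β)²(α+β+1)) = 13.1·4.9/(18.0²·19.0) = 0.01042723; SD = √0.01042723 = 0.1021.

0.1021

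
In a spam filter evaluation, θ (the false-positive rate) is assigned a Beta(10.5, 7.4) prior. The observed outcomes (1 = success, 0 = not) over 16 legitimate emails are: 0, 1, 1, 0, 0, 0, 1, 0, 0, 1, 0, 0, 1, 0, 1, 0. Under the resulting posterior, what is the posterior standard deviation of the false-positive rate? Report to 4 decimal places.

The Beta prior is conjugate to a Binomial/Bernoulli likelihood; the update adds successes to α and failures to β.
Posterior: Beta(α+k, β+n−k) = Beta(10.5+6, 7.4+10) = Beta(16.5, 17.4).
Var = αβ/((α+β)²(α+β+1)) = 16.5·17.4/(33.9²·34.9) = 0.00715827; SD = √0.00715827 = 0.0846.

0.0846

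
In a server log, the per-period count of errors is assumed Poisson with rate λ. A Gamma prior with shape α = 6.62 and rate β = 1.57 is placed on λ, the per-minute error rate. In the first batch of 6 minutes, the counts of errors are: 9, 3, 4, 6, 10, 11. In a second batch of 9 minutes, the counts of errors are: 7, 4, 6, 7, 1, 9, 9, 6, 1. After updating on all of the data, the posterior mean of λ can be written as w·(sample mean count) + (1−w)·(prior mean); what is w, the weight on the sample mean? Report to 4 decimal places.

With a Gamma(shape α, rate β) prior, the Poisson likelihood is conjugate: the posterior is Gamma(α + ΣXᵢ, β + n).
Total number of minutes: n = 6 + 9 = 15.
Posterior mean = (α₀+S)/(β₀+n) = [n/(β₀+n)]·(S/n) + [β₀/(β₀+n)]·(α₀/β₀), so only n and β₀ enter the weight.
Weight on data w = n/(β₀+n) = 15/(1.57+15) = 15/16.57 = 0.9053.

0.9053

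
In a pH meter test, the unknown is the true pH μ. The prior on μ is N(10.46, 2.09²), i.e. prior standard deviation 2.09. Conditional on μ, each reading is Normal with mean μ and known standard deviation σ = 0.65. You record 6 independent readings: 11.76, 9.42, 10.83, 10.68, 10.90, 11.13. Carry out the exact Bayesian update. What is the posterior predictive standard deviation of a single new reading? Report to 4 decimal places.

0.7013

For Normal data with known variance σ², a Normal(μ₀, σ₀²) prior on μ is conjugate. Posterior precision = 1/σ₀² + n/σ²; posterior mean is the precision-weighted average of μ₀ and x̄.
σ₀² = 2.09² = 4.3681, σ² = 0.65² = 0.4225; σ² + n·σ₀² = 0.4225 + 6·4.3681 = 26.6311.
Posterior precision = 1/σ₀² + n/σ² = 1/4.3681 + 6/0.4225 = (σ² + n·σ₀²)/(σ₀²σ²) = 26.6311/(4.3681·0.4225); posterior variance σₙ² = σ₀²σ²/(σ² + n·σ₀²) = 4.3681·0.4225/26.6311 = 0.069300.
Predictive variance for one new observation = σₙ² + σ² = 4.3681·0.4225/26.6311 + 0.4225 = σ²·(σ₀² + 26.6311)/26.6311 = 0.4225·30.9992/26.6311 = 0.491800; SD = √(0.4225·30.9992/26.6311) = 0.7013.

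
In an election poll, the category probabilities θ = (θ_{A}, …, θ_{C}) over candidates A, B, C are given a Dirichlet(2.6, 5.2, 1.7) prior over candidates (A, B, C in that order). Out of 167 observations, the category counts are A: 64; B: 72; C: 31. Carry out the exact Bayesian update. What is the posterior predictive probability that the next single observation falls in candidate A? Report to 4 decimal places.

The Dirichlet prior is conjugate to the Multinomial likelihood: each posterior αⱼ = prior αⱼ + observed count nⱼ.
Posterior concentration: (66.6, 77.2, 32.7), total = 176.5.
P(next = A | data) = α_{A}/Σα = 0.3773.

0.3773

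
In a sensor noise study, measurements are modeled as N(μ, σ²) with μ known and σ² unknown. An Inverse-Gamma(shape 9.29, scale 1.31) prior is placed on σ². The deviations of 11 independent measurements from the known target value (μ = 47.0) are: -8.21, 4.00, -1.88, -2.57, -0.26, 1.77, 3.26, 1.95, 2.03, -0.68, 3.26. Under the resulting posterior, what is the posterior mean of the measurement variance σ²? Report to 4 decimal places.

4.6775

With known mean μ and an Inverse-Gamma(α, β) prior on σ², the Normal likelihood is conjugate: posterior is Inv-Gamma(α + n/2, β + Σ(xᵢ−μ)²/2).
Σ(xᵢ−μ)² = (-8.21)² + (4.00)² + (-1.88)² + (-2.57)² + (-0.26)² + (1.77)² + (3.26)² + (1.95)² + (2.03)² + (-0.68)² + (3.26)² = 126.3849.
Posterior: Inv-Gamma(9.29 + 11/2, 1.31 + 126.3849/2) = Inv-Gamma(14.79, 64.50245).
E[σ²|data] = β/(α−1) = 64.50245/13.79 = 4.6775.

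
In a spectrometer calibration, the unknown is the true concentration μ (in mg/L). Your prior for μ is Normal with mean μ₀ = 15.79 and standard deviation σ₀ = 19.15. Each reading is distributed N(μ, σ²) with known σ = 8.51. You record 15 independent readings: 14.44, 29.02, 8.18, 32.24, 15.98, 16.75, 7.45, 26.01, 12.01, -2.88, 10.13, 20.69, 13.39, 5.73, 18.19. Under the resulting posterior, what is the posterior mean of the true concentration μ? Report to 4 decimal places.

For Normal data with known variance σ², a Normal(μ₀, σ₀²) prior on μ is conjugate. Posterior precision = 1/σ₀² + n/σ²; posterior mean is the precision-weighted average of μ₀ and x̄.
Σxᵢ = 14.44 + 29.02 + 8.18 + 32.24 + 15.98 + 16.75 + 7.45 + 26.01 + 12.01 + (-2.88) + 10.13 + 20.69 + 13.39 + 5.73 + 18.19 = 227.33, so n·x̄ = 227.33.
σ₀² = 19.15² = 366.7225, σ² = 8.51² = 72.4201; σ² + n·σ₀² = 72.4201 + 15·366.7225 = 5573.2576.
Posterior mean = (μ₀/σ₀² + n·x̄/σ²)/(1/σ₀² + n/σ²) = (σ²·μ₀ + σ₀²·n·x̄)/(σ² + n·σ₀²) = (72.4201·15.79 + 366.7225·227.33)/5573.2576 = 84510.539304/5573.2576 = 15.1636.

15.1636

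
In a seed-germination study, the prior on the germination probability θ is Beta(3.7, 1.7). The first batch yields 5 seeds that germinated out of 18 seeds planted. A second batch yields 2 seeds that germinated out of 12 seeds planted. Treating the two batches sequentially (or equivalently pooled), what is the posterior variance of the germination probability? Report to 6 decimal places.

The Beta prior is conjugate to a Binomial/Bernoulli likelihood; the update adds successes to α and failures to β.
After batch 1: Beta(3.7+5, 1.7+13) = Beta(8.7, 14.7).
After batch 2: Beta(8.7+2, 14.7+10) = Beta(10.7, 24.7).
Var = αβ/((α+β)²(α+β+1)) = 10.7·24.7/(35.4²·36.4) = 0.005794.

0.005794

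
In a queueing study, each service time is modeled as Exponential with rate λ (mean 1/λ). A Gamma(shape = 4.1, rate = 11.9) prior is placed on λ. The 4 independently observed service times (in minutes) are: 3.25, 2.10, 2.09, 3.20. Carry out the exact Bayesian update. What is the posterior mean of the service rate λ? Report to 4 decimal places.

0.3594

With a Gamma(shape α, rate β) prior on the exponential rate λ, the posterior after n observations with total T = Σxᵢ is Gamma(α+n, β+T).
Sum of observations T = 10.64 minutes; n = 4.
Posterior: Gamma(4.1+4, 11.9+10.64) = Gamma(8.1, 22.54).
Posterior mean of λ = α/β = 8.1/22.54 = 0.3594.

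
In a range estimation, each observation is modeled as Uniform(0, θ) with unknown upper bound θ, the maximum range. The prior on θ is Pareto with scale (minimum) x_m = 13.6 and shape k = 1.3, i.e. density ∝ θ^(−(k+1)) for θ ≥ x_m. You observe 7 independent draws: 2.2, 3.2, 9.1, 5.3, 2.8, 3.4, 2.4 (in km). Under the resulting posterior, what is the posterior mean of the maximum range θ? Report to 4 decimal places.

A Pareto(scale x_m, shape k) prior on the upper bound θ of Uniform(0, θ) is conjugate: posterior is Pareto(max(x_m, max xᵢ), k + n).
Sample maximum = 9.1; prior scale x_m = 13.6 → posterior scale = max = 13.6.
Posterior shape = 1.3 + 7 = 8.3.
E[θ|data] = k·x_m/(k−1) = 8.3·13.6/7.3 = 15.4630.

15.4630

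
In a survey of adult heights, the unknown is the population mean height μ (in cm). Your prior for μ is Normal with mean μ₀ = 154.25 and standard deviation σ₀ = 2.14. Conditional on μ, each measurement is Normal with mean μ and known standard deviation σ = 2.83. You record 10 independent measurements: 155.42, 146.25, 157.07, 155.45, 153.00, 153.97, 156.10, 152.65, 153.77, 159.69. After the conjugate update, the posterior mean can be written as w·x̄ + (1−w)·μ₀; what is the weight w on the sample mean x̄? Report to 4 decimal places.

0.8511

For Normal data with known variance σ², a Normal(μ₀, σ₀²) prior on μ is conjugate. Posterior precision = 1/σ₀² + n/σ²; posterior mean is the precision-weighted average of μ₀ and x̄.
σ₀² = 2.14² = 4.5796, σ² = 2.83² = 8.0089. Prior precision 1/σ₀² = 1/4.5796; data precision n/σ² = 10/8.0089.
w = (n/σ²)/(1/σ₀² + n/σ²) = n·σ₀²/(σ² + n·σ₀²) = 10·4.5796/(8.0089 + 10·4.5796) = 45.796/53.8049 = 0.8511.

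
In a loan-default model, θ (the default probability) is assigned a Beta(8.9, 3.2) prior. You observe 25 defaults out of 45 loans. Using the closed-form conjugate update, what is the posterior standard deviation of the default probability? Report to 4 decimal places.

The Beta prior is conjugate to a Binomial/Bernoulli likelihood; the update adds successes to α and failures to β.
Posterior: Beta(α+k, β+n−k) = Beta(8.9+25, 3.2+20) = Beta(33.9, 23.2).
Var = αβ/((α+β)²(α+β+1)) = 33.9·23.2/(57.1²·58.1) = 0.00415183; SD = √0.00415183 = 0.0644.

0.0644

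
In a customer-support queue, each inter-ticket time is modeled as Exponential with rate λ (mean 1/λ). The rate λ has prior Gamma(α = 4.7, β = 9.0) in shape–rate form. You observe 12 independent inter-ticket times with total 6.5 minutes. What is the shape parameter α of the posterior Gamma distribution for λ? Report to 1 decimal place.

With a Gamma(shape α, rate β) prior on the exponential rate λ, the posterior after n observations with total T = Σxᵢ is Gamma(α+n, β+T).
Posterior: Gamma(4.7+12, 9.0+6.5) = Gamma(16.7, 15.5).
Posterior α = 16.7.

16.7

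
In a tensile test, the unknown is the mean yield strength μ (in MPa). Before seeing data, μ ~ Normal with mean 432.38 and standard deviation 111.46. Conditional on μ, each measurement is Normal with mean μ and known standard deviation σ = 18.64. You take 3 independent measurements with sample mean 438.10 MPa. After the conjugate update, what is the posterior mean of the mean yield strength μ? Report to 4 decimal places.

438.0472

For Normal data with known variance σ², a Normal(μ₀, σ₀²) prior on μ is conjugate. Posterior precision = 1/σ₀² + n/σ²; posterior mean is the precision-weighted average of μ₀ and x̄.
n·x̄ = 3·438.10 = 1314.3.
σ₀² = 111.46² = 12423.3316, σ² = 18.64² = 347.4496; σ² + n·σ₀² = 347.4496 + 3·12423.3316 = 37617.4444.
Posterior mean = (μ₀/σ₀² + n·x̄/σ²)/(1/σ₀² + n/σ²) = (σ²·μ₀ + σ₀²·n·x̄)/(σ² + n·σ₀²) = (347.4496·432.38 + 12423.3316·1314.3)/37617.4444 = 16478214.979928/37617.4444 = 438.0472.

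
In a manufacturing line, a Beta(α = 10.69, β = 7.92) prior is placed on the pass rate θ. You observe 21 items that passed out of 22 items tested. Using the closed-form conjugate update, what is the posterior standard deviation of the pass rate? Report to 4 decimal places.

The Beta prior is conjugate to a Binomial/Bernoulli likelihood; the update adds successes to α and failures to β.
Posterior: Beta(α+k, β+n−k) = Beta(10.69+21, 7.92+1) = Beta(31.69, 8.92).
Var = αβ/((α+β)²(α+β+1)) = 31.69·8.92/(40.61²·41.61) = 0.00411930; SD = √0.00411930 = 0.0642.

0.0642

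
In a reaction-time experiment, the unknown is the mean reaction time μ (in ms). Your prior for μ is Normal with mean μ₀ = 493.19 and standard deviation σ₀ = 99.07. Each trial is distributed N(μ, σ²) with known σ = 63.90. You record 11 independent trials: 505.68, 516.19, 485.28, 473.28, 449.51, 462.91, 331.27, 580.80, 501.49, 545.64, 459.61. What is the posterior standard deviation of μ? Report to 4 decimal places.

For Normal data with known variance σ², a Normal(μ₀, σ₀²) prior on μ is conjugate. Posterior precision = 1/σ₀² + n/σ²; posterior mean is the precision-weighted average of μ₀ and x̄.
σ₀² = 99.07² = 9814.8649, σ² = 63.90² = 4083.21; σ² + n·σ₀² = 4083.21 + 11·9814.8649 = 112046.7239.
Posterior precision = 1/σ₀² + n/σ² = 1/9814.8649 + 11/4083.21 = (σ² + n·σ₀²)/(σ₀²σ²) = 112046.7239/(9814.8649·4083.21); posterior variance σₙ² = σ₀²σ²/(σ² + n·σ₀²) = 9814.8649·4083.21/112046.7239 = 357.673595.
Posterior SD = √σₙ² = √(9814.8649·4083.21/112046.7239) = 18.9123.

18.9123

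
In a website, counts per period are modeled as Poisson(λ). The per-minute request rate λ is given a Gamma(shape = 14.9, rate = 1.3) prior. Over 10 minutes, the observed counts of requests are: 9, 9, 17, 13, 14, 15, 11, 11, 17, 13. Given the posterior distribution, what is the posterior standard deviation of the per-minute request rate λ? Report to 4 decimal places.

1.0616

With a Gamma(shape α, rate β) prior, the Poisson likelihood is conjugate: the posterior is Gamma(α + ΣXᵢ, β + n).
Sum of counts S = 129 over n = 10 minutes.
Posterior: Gamma(α+S, β+n) = Gamma(14.9+129, 1.3+10) = Gamma(143.9, 11.3).
SD = √α/β = √143.9/11.3 = 1.0616.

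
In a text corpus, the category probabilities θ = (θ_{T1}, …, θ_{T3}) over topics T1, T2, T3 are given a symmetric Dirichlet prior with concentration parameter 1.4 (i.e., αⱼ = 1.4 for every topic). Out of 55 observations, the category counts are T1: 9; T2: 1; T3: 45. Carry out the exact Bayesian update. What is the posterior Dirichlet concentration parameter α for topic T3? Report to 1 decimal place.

The Dirichlet prior is conjugate to the Multinomial likelihood: each posterior αⱼ = prior αⱼ + observed count nⱼ.
Posterior concentration: (10.4, 2.4, 46.4), total = 59.2.
α_{T3} = 1.4 + 45 = 46.4.

46.4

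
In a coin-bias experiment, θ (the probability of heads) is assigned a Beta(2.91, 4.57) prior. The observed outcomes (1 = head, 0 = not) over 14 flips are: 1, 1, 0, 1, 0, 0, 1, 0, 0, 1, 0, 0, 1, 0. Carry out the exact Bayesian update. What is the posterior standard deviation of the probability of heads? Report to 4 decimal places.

0.1039

The Beta prior is conjugate to a Binomial/Bernoulli likelihood; the update adds successes to α and failures to β.
Posterior: Beta(α+k, β+n−k) = Beta(2.91+6, 4.57+8) = Beta(8.91, 12.57).
Var = αβ/((α+β)²(α+β+1)) = 8.91·12.57/(21.48²·22.48) = 0.01079812; SD = √0.01079812 = 0.1039.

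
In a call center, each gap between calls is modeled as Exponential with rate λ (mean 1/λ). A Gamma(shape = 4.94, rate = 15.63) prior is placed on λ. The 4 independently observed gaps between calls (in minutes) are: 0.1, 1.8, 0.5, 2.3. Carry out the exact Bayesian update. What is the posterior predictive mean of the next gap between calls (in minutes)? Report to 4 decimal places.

2.5605

With a Gamma(shape α, rate β) prior on the exponential rate λ, the posterior after n observations with total T = Σxᵢ is Gamma(α+n, β+T).
Sum of observations T = 4.7 minutes; n = 4.
Posterior: Gamma(4.94+4, 15.63+4.7) = Gamma(8.94, 20.33).
The predictive distribution for the next observation is Lomax; its mean is β/(α−1) = 20.33/7.94 = 2.5605.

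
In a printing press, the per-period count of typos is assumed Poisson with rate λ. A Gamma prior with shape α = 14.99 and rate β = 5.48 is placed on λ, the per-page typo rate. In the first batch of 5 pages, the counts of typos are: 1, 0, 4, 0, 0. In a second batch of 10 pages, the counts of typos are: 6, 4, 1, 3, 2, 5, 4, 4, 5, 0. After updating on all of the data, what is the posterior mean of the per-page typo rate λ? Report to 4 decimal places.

2.6362

With a Gamma(shape α, rate β) prior, the Poisson likelihood is conjugate: the posterior is Gamma(α + ΣXᵢ, β + n).
Batch 1: sum of counts S = 5 over n = 5 pages.
After batch 1: Gamma(α+S, β+n) = Gamma(14.99+5, 5.48+5) = Gamma(19.99, 10.48).
Batch 2: sum of counts S = 34 over n = 10 pages.
After batch 2: Gamma(α+S, β+n) = Gamma(19.99+34, 10.48+10) = Gamma(53.99, 20.48).
Posterior mean = α/β = 53.99/20.48 = 2.6362.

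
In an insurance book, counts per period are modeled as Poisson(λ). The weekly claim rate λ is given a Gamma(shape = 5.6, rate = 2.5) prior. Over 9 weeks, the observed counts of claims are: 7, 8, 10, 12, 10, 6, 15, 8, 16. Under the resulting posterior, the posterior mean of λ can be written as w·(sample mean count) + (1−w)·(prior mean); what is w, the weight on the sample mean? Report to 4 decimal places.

0.7826

With a Gamma(shape α, rate β) prior, the Poisson likelihood is conjugate: the posterior is Gamma(α + ΣXᵢ, β + n).
Posterior mean = (α₀+S)/(β₀+n) = [n/(β₀+n)]·(S/n) + [β₀/(β₀+n)]·(α₀/β₀), so only n and β₀ enter the weight.
Weight on data w = n/(β₀+n) = 9/(2.5+9) = 9/11.5 = 0.7826.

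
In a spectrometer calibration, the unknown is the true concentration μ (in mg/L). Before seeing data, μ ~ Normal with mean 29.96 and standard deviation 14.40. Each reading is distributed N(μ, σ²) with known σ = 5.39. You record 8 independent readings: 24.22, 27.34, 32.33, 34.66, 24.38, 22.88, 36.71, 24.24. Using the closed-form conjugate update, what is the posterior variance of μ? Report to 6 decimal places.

For Normal data with known variance σ², a Normal(μ₀, σ₀²) prior on μ is conjugate. Posterior precision = 1/σ₀² + n/σ²; posterior mean is the precision-weighted average of μ₀ and x̄.
σ₀² = 14.40² = 207.36, σ² = 5.39² = 29.0521; σ² + n·σ₀² = 29.0521 + 8·207.36 = 1687.9321.
Posterior precision = 1/σ₀² + n/σ² = 1/207.36 + 8/29.0521 = (σ² + n·σ₀²)/(σ₀²σ²) = 1687.9321/(207.36·29.0521); posterior variance σₙ² = σ₀²σ²/(σ² + n·σ₀²) = 207.36·29.0521/1687.9321 = 3.569008.

3.569008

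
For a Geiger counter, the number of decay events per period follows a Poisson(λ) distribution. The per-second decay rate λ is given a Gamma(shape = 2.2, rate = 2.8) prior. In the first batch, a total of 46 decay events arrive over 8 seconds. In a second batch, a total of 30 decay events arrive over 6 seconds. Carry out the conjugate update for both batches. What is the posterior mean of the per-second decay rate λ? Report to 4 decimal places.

With a Gamma(shape α, rate β) prior, the Poisson likelihood is conjugate: the posterior is Gamma(α + ΣXᵢ, β + n).
After batch 1: Gamma(α+S, β+n) = Gamma(2.2+46, 2.8+8) = Gamma(48.2, 10.8).
After batch 2: Gamma(α+S, β+n) = Gamma(48.2+30, 10.8+6) = Gamma(78.2, 16.8).
Posterior mean = α/β = 78.2/16.8 = 4.6548.

4.6548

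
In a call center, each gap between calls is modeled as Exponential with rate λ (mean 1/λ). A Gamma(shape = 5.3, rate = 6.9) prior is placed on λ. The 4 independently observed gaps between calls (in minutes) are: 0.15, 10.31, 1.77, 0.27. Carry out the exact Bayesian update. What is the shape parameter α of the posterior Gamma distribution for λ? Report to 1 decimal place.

With a Gamma(shape α, rate β) prior on the exponential rate λ, the posterior after n observations with total T = Σxᵢ is Gamma(α+n, β+T).
Sum of observations T = 12.50 minutes; n = 4.
Posterior: Gamma(5.3+4, 6.9+12.50) = Gamma(9.3, 19.40).
Posterior α = 9.3.

9.3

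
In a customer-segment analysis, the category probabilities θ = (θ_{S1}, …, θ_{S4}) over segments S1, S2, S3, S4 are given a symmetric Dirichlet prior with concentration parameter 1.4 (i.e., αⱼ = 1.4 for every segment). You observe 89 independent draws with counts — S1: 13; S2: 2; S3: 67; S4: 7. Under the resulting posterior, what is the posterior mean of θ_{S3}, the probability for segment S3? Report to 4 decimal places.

The Dirichlet prior is conjugate to the Multinomial likelihood: each posterior αⱼ = prior αⱼ + observed count nⱼ.
Posterior concentration: (14.4, 3.4, 68.4, 8.4), total = 94.6.
E[θ_{S3}|data] = α_{S3}/Σα = 68.4/94.6 = 0.7230.

0.7230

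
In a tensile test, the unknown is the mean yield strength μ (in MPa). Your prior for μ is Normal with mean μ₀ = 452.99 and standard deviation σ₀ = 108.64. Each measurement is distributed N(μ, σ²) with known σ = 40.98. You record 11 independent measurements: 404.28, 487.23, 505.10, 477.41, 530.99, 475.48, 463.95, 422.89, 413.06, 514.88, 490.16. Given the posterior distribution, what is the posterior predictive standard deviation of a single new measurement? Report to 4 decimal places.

For Normal data with known variance σ², a Normal(μ₀, σ₀²) prior on μ is conjugate. Posterior precision = 1/σ₀² + n/σ²; posterior mean is the precision-weighted average of μ₀ and x̄.
σ₀² = 108.64² = 11802.6496, σ² = 40.98² = 1679.3604; σ² + n·σ₀² = 1679.3604 + 11·11802.6496 = 131508.506.
Posterior precision = 1/σ₀² + n/σ² = 1/11802.6496 + 11/1679.3604 = (σ² + n·σ₀²)/(σ₀²σ²) = 131508.506/(11802.6496·1679.3604); posterior variance σₙ² = σ₀²σ²/(σ² + n·σ₀²) = 11802.6496·1679.3604/131508.506 = 150.719546.
Predictive variance for one new observation = σₙ² + σ² = 11802.6496·1679.3604/131508.506 + 1679.3604 = σ²·(σ₀² + 131508.506)/131508.506 = 1679.3604·143311.1556/131508.506 = 1830.079946; SD = √(1679.3604·143311.1556/131508.506) = 42.7794.

42.7794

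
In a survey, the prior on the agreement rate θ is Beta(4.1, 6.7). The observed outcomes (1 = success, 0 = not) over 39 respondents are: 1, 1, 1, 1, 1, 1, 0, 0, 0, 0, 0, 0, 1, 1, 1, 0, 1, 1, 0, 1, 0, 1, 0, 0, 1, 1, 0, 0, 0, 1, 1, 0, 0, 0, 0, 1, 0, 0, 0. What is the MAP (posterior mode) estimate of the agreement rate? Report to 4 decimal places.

The Beta prior is conjugate to a Binomial/Bernoulli likelihood; the update adds successes to α and failures to β.
Posterior: Beta(α+k, β+n−k) = Beta(4.1+18, 6.7+21) = Beta(22.1, 27.7).
Mode of Beta(a,b) for a,b>1 is (a−1)/(a+b−2) = 21.1/47.8 = 0.4414.

0.4414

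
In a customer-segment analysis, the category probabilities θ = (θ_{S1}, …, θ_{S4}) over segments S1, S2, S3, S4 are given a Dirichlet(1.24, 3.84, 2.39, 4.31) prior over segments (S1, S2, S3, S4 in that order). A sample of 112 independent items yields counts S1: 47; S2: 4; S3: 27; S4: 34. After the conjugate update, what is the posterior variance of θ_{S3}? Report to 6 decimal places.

0.001451

The Dirichlet prior is conjugate to the Multinomial likelihood: each posterior αⱼ = prior αⱼ + observed count nⱼ.
Posterior concentration: (48.24, 7.84, 29.39, 38.31), total = 123.78.
Var[θ_j] = α_j(Σα−α_j)/((Σα)²(Σα+1)) = 29.39·94.39/(123.78²·124.78) = 0.001451.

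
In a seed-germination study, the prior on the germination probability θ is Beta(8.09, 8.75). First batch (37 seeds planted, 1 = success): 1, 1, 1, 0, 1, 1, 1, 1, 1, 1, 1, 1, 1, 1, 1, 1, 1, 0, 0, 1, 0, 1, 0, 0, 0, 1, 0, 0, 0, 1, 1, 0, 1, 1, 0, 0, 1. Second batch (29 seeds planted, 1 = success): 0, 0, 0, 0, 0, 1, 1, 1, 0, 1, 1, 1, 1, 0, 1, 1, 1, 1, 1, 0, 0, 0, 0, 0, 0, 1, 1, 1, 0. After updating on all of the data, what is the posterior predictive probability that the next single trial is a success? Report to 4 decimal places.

0.5684

The Beta prior is conjugate to a Binomial/Bernoulli likelihood; the update adds successes to α and failures to β.
After batch 1: Beta(8.09+24, 8.75+13) = Beta(32.09, 21.75).
After batch 2: Beta(32.09+15, 21.75+14) = Beta(47.09, 35.75).
For a single future Bernoulli trial, P(success | data) = α/(α+β) = 0.5684.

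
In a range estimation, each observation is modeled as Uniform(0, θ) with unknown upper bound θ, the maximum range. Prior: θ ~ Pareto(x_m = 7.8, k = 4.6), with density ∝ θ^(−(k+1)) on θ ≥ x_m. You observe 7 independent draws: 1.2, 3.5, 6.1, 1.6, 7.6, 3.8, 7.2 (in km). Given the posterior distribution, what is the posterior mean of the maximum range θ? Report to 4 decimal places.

A Pareto(scale x_m, shape k) prior on the upper bound θ of Uniform(0, θ) is conjugate: posterior is Pareto(max(x_m, max xᵢ), k + n).
Sample maximum = 7.6; prior scale x_m = 7.8 → posterior scale = max = 7.8.
Posterior shape = 4.6 + 7 = 11.6.
E[θ|data] = k·x_m/(k−1) = 11.6·7.8/10.6 = 8.5358.

8.5358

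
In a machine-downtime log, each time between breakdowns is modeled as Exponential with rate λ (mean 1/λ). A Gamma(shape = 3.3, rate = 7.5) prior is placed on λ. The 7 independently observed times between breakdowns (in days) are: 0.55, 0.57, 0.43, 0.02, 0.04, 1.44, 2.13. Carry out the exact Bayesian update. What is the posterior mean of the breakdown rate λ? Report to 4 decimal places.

With a Gamma(shape α, rate β) prior on the exponential rate λ, the posterior after n observations with total T = Σxᵢ is Gamma(α+n, β+T).
Sum of observations T = 5.18 days; n = 7.
Posterior: Gamma(3.3+7, 7.5+5.18) = Gamma(10.3, 12.68).
Posterior mean of λ = α/β = 10.3/12.68 = 0.8123.

0.8123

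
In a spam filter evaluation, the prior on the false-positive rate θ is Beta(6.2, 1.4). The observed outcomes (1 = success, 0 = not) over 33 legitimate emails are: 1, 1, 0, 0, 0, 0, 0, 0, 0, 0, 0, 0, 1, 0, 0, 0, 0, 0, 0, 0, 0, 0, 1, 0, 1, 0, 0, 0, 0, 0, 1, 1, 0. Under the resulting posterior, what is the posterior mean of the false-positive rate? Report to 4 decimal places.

0.3251

The Beta prior is conjugate to a Binomial/Bernoulli likelihood; the update adds successes to α and failures to β.
Posterior: Beta(α+k, β+n−k) = Beta(6.2+7, 1.4+26) = Beta(13.2, 27.4).
Posterior mean = α/(α+β) = 13.2/40.6 = 0.3251.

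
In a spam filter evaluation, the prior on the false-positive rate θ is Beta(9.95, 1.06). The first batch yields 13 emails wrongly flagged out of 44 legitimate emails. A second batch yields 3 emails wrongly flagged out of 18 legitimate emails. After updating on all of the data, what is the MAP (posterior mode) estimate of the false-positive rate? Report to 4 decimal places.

The Beta prior is conjugate to a Binomial/Bernoulli likelihood; the update adds successes to α and failures to β.
After batch 1: Beta(9.95+13, 1.06+31) = Beta(22.95, 32.06).
After batch 2: Beta(22.95+3, 32.06+15) = Beta(25.95, 47.06).
Mode of Beta(a,b) for a,b>1 is (a−1)/(a+b−2) = 24.95/71.01 = 0.3514.

0.3514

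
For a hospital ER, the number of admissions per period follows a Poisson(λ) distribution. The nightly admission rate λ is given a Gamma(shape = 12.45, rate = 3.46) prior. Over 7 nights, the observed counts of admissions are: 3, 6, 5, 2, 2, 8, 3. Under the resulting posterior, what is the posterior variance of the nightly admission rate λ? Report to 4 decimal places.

0.3788

With a Gamma(shape α, rate β) prior, the Poisson likelihood is conjugate: the posterior is Gamma(α + ΣXᵢ, β + n).
Sum of counts S = 29 over n = 7 nights.
Posterior: Gamma(α+S, β+n) = Gamma(12.45+29, 3.46+7) = Gamma(41.45, 10.46).
Var = α/β² = 41.45/10.46² = 0.3788.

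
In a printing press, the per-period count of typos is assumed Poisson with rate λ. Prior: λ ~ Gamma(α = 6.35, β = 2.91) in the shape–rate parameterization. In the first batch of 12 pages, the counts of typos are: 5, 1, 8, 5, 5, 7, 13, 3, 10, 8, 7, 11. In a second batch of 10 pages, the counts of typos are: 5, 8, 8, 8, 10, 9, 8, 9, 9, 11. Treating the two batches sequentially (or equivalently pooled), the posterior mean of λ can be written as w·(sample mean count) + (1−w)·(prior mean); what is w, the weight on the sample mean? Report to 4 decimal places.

0.8832

With a Gamma(shape α, rate β) prior, the Poisson likelihood is conjugate: the posterior is Gamma(α + ΣXᵢ, β + n).
Total number of pages: n = 12 + 10 = 22.
Posterior mean = (α₀+S)/(β₀+n) = [n/(β₀+n)]·(S/n) + [β₀/(β₀+n)]·(α₀/β₀), so only n and β₀ enter the weight.
Weight on data w = n/(β₀+n) = 22/(2.91+22) = 22/24.91 = 0.8832.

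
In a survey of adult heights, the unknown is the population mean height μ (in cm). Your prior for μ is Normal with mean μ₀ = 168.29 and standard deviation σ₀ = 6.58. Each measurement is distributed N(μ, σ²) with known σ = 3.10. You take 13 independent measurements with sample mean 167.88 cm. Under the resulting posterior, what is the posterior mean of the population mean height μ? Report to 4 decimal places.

167.8869

For Normal data with known variance σ², a Normal(μ₀, σ₀²) prior on μ is conjugate. Posterior precision = 1/σ₀² + n/σ²; posterior mean is the precision-weighted average of μ₀ and x̄.
n·x̄ = 13·167.88 = 2182.44.
σ₀² = 6.58² = 43.2964, σ² = 3.10² = 9.61; σ² + n·σ₀² = 9.61 + 13·43.2964 = 572.4632.
Posterior mean = (μ₀/σ₀² + n·x̄/σ²)/(1/σ₀² + n/σ²) = (σ²·μ₀ + σ₀²·n·x̄)/(σ² + n·σ₀²) = (9.61·168.29 + 43.2964·2182.44)/572.4632 = 96109.062116/572.4632 = 167.8869.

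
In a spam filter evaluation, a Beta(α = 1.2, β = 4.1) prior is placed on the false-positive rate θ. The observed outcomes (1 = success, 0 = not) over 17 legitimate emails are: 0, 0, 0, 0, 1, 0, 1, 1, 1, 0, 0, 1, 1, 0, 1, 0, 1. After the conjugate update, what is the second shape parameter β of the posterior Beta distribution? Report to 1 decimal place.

The Beta prior is conjugate to a Binomial/Bernoulli likelihood; the update adds successes to α and failures to β.
Posterior: Beta(α+k, β+n−k) = Beta(1.2+8, 4.1+9) = Beta(9.2, 13.1).
Posterior β = 13.1.

13.1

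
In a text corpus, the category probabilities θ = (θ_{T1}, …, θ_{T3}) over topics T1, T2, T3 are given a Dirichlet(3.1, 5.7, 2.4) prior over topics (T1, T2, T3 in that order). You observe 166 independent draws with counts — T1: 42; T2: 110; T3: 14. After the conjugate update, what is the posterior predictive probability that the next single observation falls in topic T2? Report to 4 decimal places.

The Dirichlet prior is conjugate to the Multinomial likelihood: each posterior αⱼ = prior αⱼ + observed count nⱼ.
Posterior concentration: (45.1, 115.7, 16.4), total = 177.2.
P(next = T2 | data) = α_{T2}/Σα = 0.6529.

0.6529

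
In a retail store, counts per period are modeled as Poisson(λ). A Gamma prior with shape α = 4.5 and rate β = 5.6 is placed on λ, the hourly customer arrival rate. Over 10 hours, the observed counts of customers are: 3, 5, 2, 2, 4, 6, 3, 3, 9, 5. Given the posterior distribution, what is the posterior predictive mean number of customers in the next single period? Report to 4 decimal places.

With a Gamma(shape α, rate β) prior, the Poisson likelihood is conjugate: the posterior is Gamma(α + ΣXᵢ, β + n).
Sum of counts S = 42 over n = 10 hours.
Posterior: Gamma(α+S, β+n) = Gamma(4.5+42, 5.6+10) = Gamma(46.5, 15.6).
The predictive distribution for one future period is NegBinom with mean α/β = 2.9808.

2.9808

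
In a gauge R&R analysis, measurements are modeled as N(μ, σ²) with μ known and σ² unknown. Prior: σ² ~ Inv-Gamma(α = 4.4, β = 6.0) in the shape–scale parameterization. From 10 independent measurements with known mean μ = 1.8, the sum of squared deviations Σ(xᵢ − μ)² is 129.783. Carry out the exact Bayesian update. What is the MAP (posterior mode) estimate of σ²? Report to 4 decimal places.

With known mean μ and an Inverse-Gamma(α, β) prior on σ², the Normal likelihood is conjugate: posterior is Inv-Gamma(α + n/2, β + Σ(xᵢ−μ)²/2).
Posterior: Inv-Gamma(4.4 + 10/2, 6.0 + 129.783/2) = Inv-Gamma(9.40, 70.8915).
Mode = β/(α+1) = 70.8915/10.40 = 6.8165.

6.8165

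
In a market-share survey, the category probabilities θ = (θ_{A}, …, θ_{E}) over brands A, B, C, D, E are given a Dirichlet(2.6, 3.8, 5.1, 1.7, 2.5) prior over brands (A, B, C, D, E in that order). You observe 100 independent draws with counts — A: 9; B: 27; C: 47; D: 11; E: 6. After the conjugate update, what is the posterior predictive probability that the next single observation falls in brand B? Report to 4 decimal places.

The Dirichlet prior is conjugate to the Multinomial likelihood: each posterior αⱼ = prior αⱼ + observed count nⱼ.
Posterior concentration: (11.6, 30.8, 52.1, 12.7, 8.5), total = 115.7.
P(next = B | data) = α_{B}/Σα = 0.2662.

0.2662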